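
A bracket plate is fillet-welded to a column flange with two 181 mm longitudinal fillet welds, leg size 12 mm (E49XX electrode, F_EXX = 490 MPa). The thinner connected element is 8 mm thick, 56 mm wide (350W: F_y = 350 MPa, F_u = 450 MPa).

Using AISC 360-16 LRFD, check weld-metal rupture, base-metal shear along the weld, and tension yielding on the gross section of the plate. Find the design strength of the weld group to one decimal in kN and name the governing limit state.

Weld metal: throat = 0.707×12 = 8.484 mm, L = 2×181 = 362 mm. φR_n = 0.75 × 0.6 × 490 × 8.484 × 362 = 677.2 kN.
Base metal shear (8 mm plate): yield φR_n = 1.0×0.6×350×8×362 = 608.2 kN; rupture φR_n = 0.75×0.6×450×8×362 = 586.4 kN; take 586.4 kN (rupture).
Tension yield (gross): A_g = 56×8 = 448 mm². φR_n = 0.90 × 350 × 448 = 141.1 kN.
Governing: min(677.2, 586.4, 141.1) = 141.1 kN → gross-section yield.

141.1 kN (gross-section yield governs)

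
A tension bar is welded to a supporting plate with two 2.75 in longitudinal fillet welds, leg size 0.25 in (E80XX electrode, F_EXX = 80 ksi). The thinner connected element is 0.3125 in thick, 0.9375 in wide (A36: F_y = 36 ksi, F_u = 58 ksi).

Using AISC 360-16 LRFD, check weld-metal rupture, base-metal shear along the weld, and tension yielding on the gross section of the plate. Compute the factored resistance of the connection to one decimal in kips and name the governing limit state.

9.5 kips (gross-section yield governs)

Weld metal: throat = 0.707×0.25 = 0.17675 in, L = 2×2.75 = 5.5 in. φR_n = 0.75 × 0.6 × 80 × 0.17675 × 5.5 = 35.0 kips.
Base metal shear (0.3125 in plate): yield φR_n = 1.0×0.6×36×0.3125×5.5 = 37.1 kips; rupture φR_n = 0.75×0.6×58×0.3125×5.5 = 44.9 kips; take 37.1 kips (yield).
Tension yield (gross): A_g = 0.9375×0.3125 = 0.29297 in². φR_n = 0.90 × 36 × 0.29297 = 9.5 kips.
Governing: min(35.0, 37.1, 9.5) = 9.5 kips → gross-section yield.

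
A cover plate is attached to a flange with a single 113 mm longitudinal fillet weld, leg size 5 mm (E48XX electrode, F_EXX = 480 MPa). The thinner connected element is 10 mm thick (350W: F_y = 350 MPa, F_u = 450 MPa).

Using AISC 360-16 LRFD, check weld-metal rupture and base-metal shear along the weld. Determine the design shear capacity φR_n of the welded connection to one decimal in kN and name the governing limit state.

86.3 kN (weld metal governs)

Weld metal: throat = 0.707×5 = 3.535 mm, L = 113 mm. φR_n = 0.75 × 0.6 × 480 × 3.535 × 113 = 86.3 kN.
Base metal shear (10 mm plate): yield φR_n = 1.0×0.6×350×10×113 = 237.3 kN; rupture φR_n = 0.75×0.6×450×10×113 = 228.8 kN; take 228.8 kN (rupture).
Governing: min(86.3, 228.8) = 86.3 kN → weld metal.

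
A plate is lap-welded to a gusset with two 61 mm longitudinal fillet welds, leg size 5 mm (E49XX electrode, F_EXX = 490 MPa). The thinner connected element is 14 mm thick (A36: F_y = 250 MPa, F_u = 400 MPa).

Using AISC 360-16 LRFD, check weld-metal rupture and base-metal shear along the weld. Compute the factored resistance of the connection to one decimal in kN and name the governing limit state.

Weld metal: throat = 0.707×5 = 3.535 mm, L = 2×61 = 122 mm. φR_n = 0.75 × 0.6 × 490 × 3.535 × 122 = 95.1 kN.
Base metal shear (14 mm plate): yield φR_n = 1.0×0.6×250×14×122 = 256.2 kN; rupture φR_n = 0.75×0.6×400×14×122 = 307.4 kN; take 256.2 kN (yield).
Governing: min(95.1, 256.2) = 95.1 kN → weld metal.

95.1 kN (weld metal governs)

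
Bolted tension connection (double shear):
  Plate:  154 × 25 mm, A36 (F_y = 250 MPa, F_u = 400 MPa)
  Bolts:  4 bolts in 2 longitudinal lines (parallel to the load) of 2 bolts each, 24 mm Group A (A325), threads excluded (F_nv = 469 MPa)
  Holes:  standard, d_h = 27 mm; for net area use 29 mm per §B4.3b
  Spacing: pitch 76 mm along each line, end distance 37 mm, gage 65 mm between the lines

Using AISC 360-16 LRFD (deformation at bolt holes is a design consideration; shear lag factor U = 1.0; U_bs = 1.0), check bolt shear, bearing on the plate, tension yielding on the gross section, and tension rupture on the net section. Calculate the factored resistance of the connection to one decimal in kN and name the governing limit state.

720.0 kN (net-section rupture governs)

Bolt shear: A_b = π(24)²/4 = 452.39 mm². φR_n = 0.75 × 469 × 452.39 × 4 × 2 = 1273.0 kN.
Bearing (25 mm plate, F_u = 400 MPa): end bolts L_c = 37 − 27/2 = 23.5, R_n = min(1.2×23.5×25×400, 2.4×24×25×400) = 282 kN/bolt; interior L_c = 76 − 27 = 49, R_n = 576 kN/bolt. φR_n = 0.75 × (2×282 + 2×576) = 1287.0 kN.
Tension yield (gross): A_g = 154×25 = 3850 mm². φR_n = 0.90 × 250 × 3850 = 866.3 kN.
Tension rupture (net): A_n = (154 − 2×29)×25 = 2400 mm² (U = 1.0, A_e = A_n). φR_n = 0.75 × 400 × 2400 = 720.0 kN.
Governing: min(1273.0, 1287.0, 866.3, 720.0) = 720.0 kN → net-section rupture.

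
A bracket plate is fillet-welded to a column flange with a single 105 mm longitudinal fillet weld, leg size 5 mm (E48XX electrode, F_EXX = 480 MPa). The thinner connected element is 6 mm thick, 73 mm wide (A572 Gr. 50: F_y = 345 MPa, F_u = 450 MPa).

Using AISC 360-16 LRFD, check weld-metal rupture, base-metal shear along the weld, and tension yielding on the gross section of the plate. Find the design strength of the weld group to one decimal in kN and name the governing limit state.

80.2 kN (weld metal governs)

Weld metal: throat = 0.707×5 = 3.535 mm, L = 105 mm. φR_n = 0.75 × 0.6 × 480 × 3.535 × 105 = 80.2 kN.
Base metal shear (6 mm plate): yield φR_n = 1.0×0.6×345×6×105 = 130.4 kN; rupture φR_n = 0.75×0.6×450×6×105 = 127.6 kN; take 127.6 kN (rupture).
Tension yield (gross): A_g = 73×6 = 438 mm². φR_n = 0.90 × 345 × 438 = 136.0 kN.
Governing: min(80.2, 127.6, 136.0) = 80.2 kN → weld metal.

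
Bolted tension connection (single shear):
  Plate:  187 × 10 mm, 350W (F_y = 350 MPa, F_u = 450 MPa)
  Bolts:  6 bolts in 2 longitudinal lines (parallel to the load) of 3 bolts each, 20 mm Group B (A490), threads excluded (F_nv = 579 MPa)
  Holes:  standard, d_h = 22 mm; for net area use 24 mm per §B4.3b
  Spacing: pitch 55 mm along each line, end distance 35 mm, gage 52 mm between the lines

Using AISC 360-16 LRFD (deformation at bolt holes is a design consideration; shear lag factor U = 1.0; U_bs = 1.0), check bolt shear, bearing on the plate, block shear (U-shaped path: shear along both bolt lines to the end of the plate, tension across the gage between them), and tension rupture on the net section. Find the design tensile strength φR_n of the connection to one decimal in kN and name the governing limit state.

Bolt shear: A_b = π(20)²/4 = 314.16 mm². φR_n = 0.75 × 579 × 314.16 × 6 × 1 = 818.5 kN.
Bearing (10 mm plate, F_u = 450 MPa): end bolts L_c = 35 − 22/2 = 24, R_n = min(1.2×24×10×450, 2.4×20×10×450) = 129.6 kN/bolt; interior L_c = 55 − 22 = 33, R_n = 178.2 kN/bolt. φR_n = 0.75 × (2×129.6 + 4×178.2) = 729.0 kN.
Block shear: shear path 2×[35+2×55] = 2×145 mm, A_gv = 2900, A_nv = 2×(145 − 2.5×24)×10 = 1700 mm²; tension across gage: (52 − 1×24)×10 = 280 mm². R_n = min(0.6×450×1700, 0.6×350×2900) + 1.0×450×280 = min(459, 609) + 126 = 585 kN. φR_n = 0.75 × 585 = 438.8 kN.
Tension rupture (net): A_n = (187 − 2×24)×10 = 1390 mm² (U = 1.0, A_e = A_n). φR_n = 0.75 × 450 × 1390 = 469.1 kN.
Governing: min(818.5, 729.0, 438.8, 469.1) = 438.8 kN → block shear.

438.8 kN (block shear governs)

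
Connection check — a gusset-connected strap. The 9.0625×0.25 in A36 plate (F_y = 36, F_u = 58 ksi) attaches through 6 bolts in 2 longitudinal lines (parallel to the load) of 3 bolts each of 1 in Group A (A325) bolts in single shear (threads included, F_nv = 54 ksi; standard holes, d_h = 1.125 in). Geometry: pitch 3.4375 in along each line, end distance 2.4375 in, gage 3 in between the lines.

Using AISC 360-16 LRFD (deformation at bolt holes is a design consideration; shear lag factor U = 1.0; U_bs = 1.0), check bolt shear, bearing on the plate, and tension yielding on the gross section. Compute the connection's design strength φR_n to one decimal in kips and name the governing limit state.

73.4 kips (gross-section yield governs)

Bolt shear: A_b = π(1)²/4 = 0.7854 in². φR_n = 0.75 × 54 × 0.7854 × 6 × 1 = 190.9 kips.
Bearing (0.25 in plate, F_u = 58 ksi): end bolts L_c = 2.4375 − 1.125/2 = 1.875, R_n = min(1.2×1.875×0.25×58, 2.4×1×0.25×58) = 32.625 kips/bolt; interior L_c = 3.4375 − 1.125 = 2.3125, R_n = 34.8 kips/bolt. φR_n = 0.75 × (2×32.625 + 4×34.8) = 153.3 kips.
Tension yield (gross): A_g = 9.0625×0.25 = 2.2656 in². φR_n = 0.90 × 36 × 2.2656 = 73.4 kips.
Governing: min(190.9, 153.3, 73.4) = 73.4 kips → gross-section yield.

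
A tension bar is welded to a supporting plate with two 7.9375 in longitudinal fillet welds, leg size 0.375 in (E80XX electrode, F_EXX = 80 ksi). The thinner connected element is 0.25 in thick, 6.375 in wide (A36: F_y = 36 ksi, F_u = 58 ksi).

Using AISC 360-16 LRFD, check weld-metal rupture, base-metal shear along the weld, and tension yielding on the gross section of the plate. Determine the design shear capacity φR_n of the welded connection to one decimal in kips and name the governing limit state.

51.6 kips (gross-section yield governs)

Weld metal: throat = 0.707×0.375 = 0.26513 in, L = 2×7.9375 = 15.875 in. φR_n = 0.75 × 0.6 × 80 × 0.26513 × 15.875 = 151.5 kips.
Base metal shear (0.25 in plate): yield φR_n = 1.0×0.6×36×0.25×15.875 = 85.7 kips; rupture φR_n = 0.75×0.6×58×0.25×15.875 = 103.6 kips; take 85.7 kips (yield).
Tension yield (gross): A_g = 6.375×0.25 = 1.5938 in². φR_n = 0.90 × 36 × 1.5938 = 51.6 kips.
Governing: min(151.5, 85.7, 51.6) = 51.6 kips → gross-section yield.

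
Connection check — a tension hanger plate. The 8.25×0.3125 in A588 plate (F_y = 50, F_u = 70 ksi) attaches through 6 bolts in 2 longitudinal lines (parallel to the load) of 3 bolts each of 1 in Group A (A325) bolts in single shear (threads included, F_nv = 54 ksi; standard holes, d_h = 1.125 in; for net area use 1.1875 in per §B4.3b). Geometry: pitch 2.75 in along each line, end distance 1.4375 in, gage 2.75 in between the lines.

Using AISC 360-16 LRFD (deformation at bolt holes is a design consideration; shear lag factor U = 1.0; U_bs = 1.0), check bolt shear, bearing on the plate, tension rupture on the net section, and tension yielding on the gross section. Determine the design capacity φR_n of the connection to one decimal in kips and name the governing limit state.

96.4 kips (net-section rupture governs)

Bolt shear: A_b = π(1)²/4 = 0.7854 in². φR_n = 0.75 × 54 × 0.7854 × 6 × 1 = 190.9 kips.
Bearing (0.3125 in plate, F_u = 70 ksi): end bolts L_c = 1.4375 − 1.125/2 = 0.875, R_n = min(1.2×0.875×0.3125×70, 2.4×1×0.3125×70) = 22.969 kips/bolt; interior L_c = 2.75 − 1.125 = 1.625, R_n = 42.656 kips/bolt. φR_n = 0.75 × (2×22.969 + 4×42.656) = 162.4 kips.
Tension rupture (net): A_n = (8.25 − 2×1.1875)×0.3125 = 1.8359 in² (U = 1.0, A_e = A_n). φR_n = 0.75 × 70 × 1.8359 = 96.4 kips.
Tension yield (gross): A_g = 8.25×0.3125 = 2.5781 in². φR_n = 0.90 × 50 × 2.5781 = 116.0 kips.
Governing: min(190.9, 162.4, 96.4, 116.0) = 96.4 kips → net-section rupture.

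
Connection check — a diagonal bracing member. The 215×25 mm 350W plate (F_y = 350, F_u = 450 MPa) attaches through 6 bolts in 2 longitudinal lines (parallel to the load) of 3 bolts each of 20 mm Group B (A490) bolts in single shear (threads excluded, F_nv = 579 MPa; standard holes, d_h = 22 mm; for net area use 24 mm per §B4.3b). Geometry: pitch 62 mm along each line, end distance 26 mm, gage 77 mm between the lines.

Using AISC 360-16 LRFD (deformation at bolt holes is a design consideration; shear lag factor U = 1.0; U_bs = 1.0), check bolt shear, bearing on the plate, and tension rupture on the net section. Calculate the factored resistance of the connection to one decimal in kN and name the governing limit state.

Bolt shear: A_b = π(20)²/4 = 314.16 mm². φR_n = 0.75 × 579 × 314.16 × 6 × 1 = 818.5 kN.
Bearing (25 mm plate, F_u = 450 MPa): end bolts L_c = 26 − 22/2 = 15, R_n = min(1.2×15×25×450, 2.4×20×25×450) = 202.5 kN/bolt; interior L_c = 62 − 22 = 40, R_n = 540 kN/bolt. φR_n = 0.75 × (2×202.5 + 4×540) = 1923.8 kN.
Tension rupture (net): A_n = (215 − 2×24)×25 = 4175 mm² (U = 1.0, A_e = A_n). φR_n = 0.75 × 450 × 4175 = 1409.1 kN.
Governing: min(818.5, 1923.8, 1409.1) = 818.5 kN → bolt shear.

818.5 kN (bolt shear governs)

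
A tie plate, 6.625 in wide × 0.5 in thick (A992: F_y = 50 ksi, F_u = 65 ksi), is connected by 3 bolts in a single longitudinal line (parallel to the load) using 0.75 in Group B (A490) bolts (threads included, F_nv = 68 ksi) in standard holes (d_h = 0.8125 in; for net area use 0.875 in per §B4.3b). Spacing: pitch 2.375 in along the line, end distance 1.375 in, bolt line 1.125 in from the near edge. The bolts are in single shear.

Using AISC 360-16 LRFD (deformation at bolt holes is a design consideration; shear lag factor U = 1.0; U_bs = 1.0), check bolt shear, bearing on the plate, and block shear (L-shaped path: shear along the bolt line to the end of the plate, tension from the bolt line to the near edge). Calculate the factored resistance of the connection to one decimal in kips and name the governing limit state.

Bolt shear: A_b = π(0.75)²/4 = 0.44179 in². φR_n = 0.75 × 68 × 0.44179 × 3 × 1 = 67.6 kips.
Bearing (0.5 in plate, F_u = 65 ksi): end bolts L_c = 1.375 − 0.8125/2 = 0.96875, R_n = min(1.2×0.96875×0.5×65, 2.4×0.75×0.5×65) = 37.781 kips/bolt; interior L_c = 2.375 − 0.8125 = 1.5625, R_n = 58.5 kips/bolt. φR_n = 0.75 × (1×37.781 + 2×58.5) = 116.1 kips.
Block shear: shear path 1×[1.375+2×2.375] = 1×6.125 in, A_gv = 3.0625, A_nv = 1×(6.125 − 2.5×0.875)×0.5 = 1.9688 in²; tension to near edge: (1.125 − 0.5×0.875)×0.5 = 0.34375 in². R_n = min(0.6×65×1.9688, 0.6×50×3.0625) + 1.0×65×0.34375 = min(76.783, 91.875) + 22.344 = 99.127 kips. φR_n = 0.75 × 99.127 = 74.3 kips.
Governing: min(67.6, 116.1, 74.3) = 67.6 kips → bolt shear.

67.6 kips (bolt shear governs)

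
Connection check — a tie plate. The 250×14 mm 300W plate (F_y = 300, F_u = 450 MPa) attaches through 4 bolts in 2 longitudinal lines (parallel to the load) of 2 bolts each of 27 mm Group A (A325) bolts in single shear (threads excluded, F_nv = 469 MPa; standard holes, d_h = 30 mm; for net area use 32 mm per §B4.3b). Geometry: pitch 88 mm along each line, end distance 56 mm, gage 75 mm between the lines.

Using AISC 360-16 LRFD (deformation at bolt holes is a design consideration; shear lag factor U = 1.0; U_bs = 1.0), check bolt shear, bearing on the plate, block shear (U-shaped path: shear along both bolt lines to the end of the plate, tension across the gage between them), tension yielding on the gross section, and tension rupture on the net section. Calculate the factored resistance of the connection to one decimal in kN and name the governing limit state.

Bolt shear: A_b = π(27)²/4 = 572.56 mm². φR_n = 0.75 × 469 × 572.56 × 4 × 1 = 805.6 kN.
Bearing (14 mm plate, F_u = 450 MPa): end bolts L_c = 56 − 30/2 = 41, R_n = min(1.2×41×14×450, 2.4×27×14×450) = 309.96 kN/bolt; interior L_c = 88 − 30 = 58, R_n = 408.24 kN/bolt. φR_n = 0.75 × (2×309.96 + 2×408.24) = 1077.3 kN.
Block shear: shear path 2×[56+1×88] = 2×144 mm, A_gv = 4032, A_nv = 2×(144 − 1.5×32)×14 = 2688 mm²; tension across gage: (75 − 1×32)×14 = 602 mm². R_n = min(0.6×450×2688, 0.6×300×4032) + 1.0×450×602 = min(725.76, 725.76) + 270.9 = 996.66 kN. φR_n = 0.75 × 996.66 = 747.5 kN.
Tension yield (gross): A_g = 250×14 = 3500 mm². φR_n = 0.90 × 300 × 3500 = 945.0 kN.
Tension rupture (net): A_n = (250 − 2×32)×14 = 2604 mm² (U = 1.0, A_e = A_n). φR_n = 0.75 × 450 × 2604 = 878.9 kN.
Governing: min(805.6, 1077.3, 747.5, 945.0, 878.9) = 747.5 kN → block shear.

747.5 kN (block shear governs)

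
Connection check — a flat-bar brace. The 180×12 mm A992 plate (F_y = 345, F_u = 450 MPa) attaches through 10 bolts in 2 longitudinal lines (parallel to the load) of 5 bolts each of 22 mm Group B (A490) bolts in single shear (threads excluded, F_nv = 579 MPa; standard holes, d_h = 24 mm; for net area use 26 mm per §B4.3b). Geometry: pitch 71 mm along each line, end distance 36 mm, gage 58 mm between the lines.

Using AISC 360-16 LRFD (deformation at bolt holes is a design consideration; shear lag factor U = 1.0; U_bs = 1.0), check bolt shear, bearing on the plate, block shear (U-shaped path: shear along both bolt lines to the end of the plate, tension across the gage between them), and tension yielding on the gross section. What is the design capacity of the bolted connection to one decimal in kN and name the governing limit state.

670.7 kN (gross-section yield governs)

Bolt shear: A_b = π(22)²/4 = 380.13 mm². φR_n = 0.75 × 579 × 380.13 × 10 × 1 = 1650.7 kN.
Bearing (12 mm plate, F_u = 450 MPa): end bolts L_c = 36 − 24/2 = 24, R_n = min(1.2×24×12×450, 2.4×22×12×450) = 155.52 kN/bolt; interior L_c = 71 − 24 = 47, R_n = 285.12 kN/bolt. φR_n = 0.75 × (2×155.52 + 8×285.12) = 1944.0 kN.
Block shear: shear path 2×[36+4×71] = 2×320 mm, A_gv = 7680, A_nv = 2×(320 − 4.5×26)×12 = 4872 mm²; tension across gage: (58 − 1×26)×12 = 384 mm². R_n = min(0.6×450×4872, 0.6×345×7680) + 1.0×450×384 = min(1315.4, 1589.8) + 172.8 = 1488.2 kN. φR_n = 0.75 × 1488.2 = 1116.2 kN.
Tension yield (gross): A_g = 180×12 = 2160 mm². φR_n = 0.90 × 345 × 2160 = 670.7 kN.
Governing: min(1650.7, 1944.0, 1116.2, 670.7) = 670.7 kN → gross-section yield.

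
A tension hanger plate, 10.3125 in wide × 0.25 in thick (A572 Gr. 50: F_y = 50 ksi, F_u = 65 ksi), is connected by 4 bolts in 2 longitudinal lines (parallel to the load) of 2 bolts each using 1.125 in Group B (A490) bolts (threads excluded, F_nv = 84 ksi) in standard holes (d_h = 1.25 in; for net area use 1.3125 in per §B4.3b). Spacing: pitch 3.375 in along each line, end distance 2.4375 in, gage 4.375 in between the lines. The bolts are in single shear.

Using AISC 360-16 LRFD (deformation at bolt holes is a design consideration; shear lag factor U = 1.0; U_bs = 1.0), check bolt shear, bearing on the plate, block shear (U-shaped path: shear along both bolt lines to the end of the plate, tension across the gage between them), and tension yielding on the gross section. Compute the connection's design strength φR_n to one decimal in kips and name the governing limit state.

93.5 kips (block shear governs)

Bolt shear: A_b = π(1.125)²/4 = 0.99402 in². φR_n = 0.75 × 84 × 0.99402 × 4 × 1 = 250.5 kips.
Bearing (0.25 in plate, F_u = 65 ksi): end bolts L_c = 2.4375 − 1.25/2 = 1.8125, R_n = min(1.2×1.8125×0.25×65, 2.4×1.125×0.25×65) = 35.344 kips/bolt; interior L_c = 3.375 − 1.25 = 2.125, R_n = 41.438 kips/bolt. φR_n = 0.75 × (2×35.344 + 2×41.438) = 115.2 kips.
Block shear: shear path 2×[2.4375+1×3.375] = 2×5.8125 in, A_gv = 2.9063, A_nv = 2×(5.8125 − 1.5×1.3125)×0.25 = 1.9219 in²; tension across gage: (4.375 − 1×1.3125)×0.25 = 0.76563 in². R_n = min(0.6×65×1.9219, 0.6×50×2.9063) + 1.0×65×0.76563 = min(74.954, 87.189) + 49.766 = 124.72 kips. φR_n = 0.75 × 124.72 = 93.5 kips.
Tension yield (gross): A_g = 10.3125×0.25 = 2.5781 in². φR_n = 0.90 × 50 × 2.5781 = 116.0 kips.
Governing: min(250.5, 115.2, 93.5, 116.0) = 93.5 kips → block shear.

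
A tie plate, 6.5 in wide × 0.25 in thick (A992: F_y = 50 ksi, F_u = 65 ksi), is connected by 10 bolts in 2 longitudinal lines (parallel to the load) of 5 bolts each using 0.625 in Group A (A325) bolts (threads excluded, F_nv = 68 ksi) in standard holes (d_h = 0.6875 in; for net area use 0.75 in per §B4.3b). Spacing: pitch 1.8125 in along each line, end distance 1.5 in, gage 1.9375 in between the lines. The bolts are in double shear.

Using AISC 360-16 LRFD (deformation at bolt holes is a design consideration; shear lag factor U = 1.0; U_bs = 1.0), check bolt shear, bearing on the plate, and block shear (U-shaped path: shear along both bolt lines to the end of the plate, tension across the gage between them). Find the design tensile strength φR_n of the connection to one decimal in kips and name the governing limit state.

93.1 kips (block shear governs)

Bolt shear: A_b = π(0.625)²/4 = 0.3068 in². φR_n = 0.75 × 68 × 0.3068 × 10 × 2 = 312.9 kips.
Bearing (0.25 in plate, F_u = 65 ksi): end bolts L_c = 1.5 − 0.6875/2 = 1.15625, R_n = min(1.2×1.15625×0.25×65, 2.4×0.625×0.25×65) = 22.547 kips/bolt; interior L_c = 1.8125 − 0.6875 = 1.125, R_n = 21.938 kips/bolt. φR_n = 0.75 × (2×22.547 + 8×21.938) = 165.4 kips.
Block shear: shear path 2×[1.5+4×1.8125] = 2×8.75 in, A_gv = 4.375, A_nv = 2×(8.75 − 4.5×0.75)×0.25 = 2.6875 in²; tension across gage: (1.9375 − 1×0.75)×0.25 = 0.29688 in². R_n = min(0.6×65×2.6875, 0.6×50×4.375) + 1.0×65×0.29688 = min(104.81, 131.25) + 19.297 = 124.11 kips. φR_n = 0.75 × 124.11 = 93.1 kips.
Governing: min(312.9, 165.4, 93.1) = 93.1 kips → block shear.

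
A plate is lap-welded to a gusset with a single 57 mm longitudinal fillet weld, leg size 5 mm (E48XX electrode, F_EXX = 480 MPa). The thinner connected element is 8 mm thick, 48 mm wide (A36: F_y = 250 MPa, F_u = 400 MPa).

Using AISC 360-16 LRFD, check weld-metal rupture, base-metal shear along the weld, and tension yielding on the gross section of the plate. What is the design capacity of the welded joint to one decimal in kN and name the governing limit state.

43.5 kN (weld metal governs)

Weld metal: throat = 0.707×5 = 3.535 mm, L = 57 mm. φR_n = 0.75 × 0.6 × 480 × 3.535 × 57 = 43.5 kN.
Base metal shear (8 mm plate): yield φR_n = 1.0×0.6×250×8×57 = 68.4 kN; rupture φR_n = 0.75×0.6×400×8×57 = 82.1 kN; take 68.4 kN (yield).
Tension yield (gross): A_g = 48×8 = 384 mm². φR_n = 0.90 × 250 × 384 = 86.4 kN.
Governing: min(43.5, 68.4, 86.4) = 43.5 kN → weld metal.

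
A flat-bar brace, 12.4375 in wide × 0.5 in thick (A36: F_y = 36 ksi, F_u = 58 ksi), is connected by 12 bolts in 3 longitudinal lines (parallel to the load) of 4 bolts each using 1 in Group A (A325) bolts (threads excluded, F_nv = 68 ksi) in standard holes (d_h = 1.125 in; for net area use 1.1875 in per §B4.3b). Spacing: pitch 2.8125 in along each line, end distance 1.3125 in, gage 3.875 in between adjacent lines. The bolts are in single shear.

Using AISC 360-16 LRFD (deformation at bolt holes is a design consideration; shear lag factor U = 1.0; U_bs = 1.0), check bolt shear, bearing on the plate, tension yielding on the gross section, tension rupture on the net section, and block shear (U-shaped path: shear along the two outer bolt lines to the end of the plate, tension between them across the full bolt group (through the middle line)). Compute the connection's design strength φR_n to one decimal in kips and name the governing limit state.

Bolt shear: A_b = π(1)²/4 = 0.7854 in². φR_n = 0.75 × 68 × 0.7854 × 12 × 1 = 480.7 kips.
Bearing (0.5 in plate, F_u = 58 ksi): end bolts L_c = 1.3125 − 1.125/2 = 0.75, R_n = min(1.2×0.75×0.5×58, 2.4×1×0.5×58) = 26.1 kips/bolt; interior L_c = 2.8125 − 1.125 = 1.6875, R_n = 58.725 kips/bolt. φR_n = 0.75 × (3×26.1 + 9×58.725) = 455.1 kips.
Tension yield (gross): A_g = 12.4375×0.5 = 6.2188 in². φR_n = 0.90 × 36 × 6.2188 = 201.5 kips.
Tension rupture (net): A_n = (12.4375 − 3×1.1875)×0.5 = 4.4375 in² (U = 1.0, A_e = A_n). φR_n = 0.75 × 58 × 4.4375 = 193.0 kips.
Block shear: shear path 2×[1.3125+3×2.8125] = 2×9.75 in, A_gv = 9.75, A_nv = 2×(9.75 − 3.5×1.1875)×0.5 = 5.5938 in²; tension across gage: (7.75 − 2×1.1875)×0.5 = 2.6875 in². R_n = min(0.6×58×5.5938, 0.6×36×9.75) + 1.0×58×2.6875 = min(194.66, 210.6) + 155.88 = 350.54 kips. φR_n = 0.75 × 350.54 = 262.9 kips.
Governing: min(480.7, 455.1, 201.5, 193.0, 262.9) = 193.0 kips → net-section rupture.

193.0 kips (net-section rupture governs)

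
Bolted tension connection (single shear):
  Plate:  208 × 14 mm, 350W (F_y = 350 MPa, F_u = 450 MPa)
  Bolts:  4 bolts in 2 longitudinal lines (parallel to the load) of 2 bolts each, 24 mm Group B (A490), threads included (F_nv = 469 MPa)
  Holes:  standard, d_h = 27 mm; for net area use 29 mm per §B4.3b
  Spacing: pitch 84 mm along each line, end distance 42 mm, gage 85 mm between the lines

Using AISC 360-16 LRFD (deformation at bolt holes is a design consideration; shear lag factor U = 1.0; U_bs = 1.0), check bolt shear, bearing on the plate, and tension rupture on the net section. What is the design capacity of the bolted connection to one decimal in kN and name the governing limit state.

Bolt shear: A_b = π(24)²/4 = 452.39 mm². φR_n = 0.75 × 469 × 452.39 × 4 × 1 = 636.5 kN.
Bearing (14 mm plate, F_u = 450 MPa): end bolts L_c = 42 − 27/2 = 28.5, R_n = min(1.2×28.5×14×450, 2.4×24×14×450) = 215.46 kN/bolt; interior L_c = 84 − 27 = 57, R_n = 362.88 kN/bolt. φR_n = 0.75 × (2×215.46 + 2×362.88) = 867.5 kN.
Tension rupture (net): A_n = (208 − 2×29)×14 = 2100 mm² (U = 1.0, A_e = A_n). φR_n = 0.75 × 450 × 2100 = 708.8 kN.
Governing: min(636.5, 867.5, 708.8) = 636.5 kN → bolt shear.

636.5 kN (bolt shear governs)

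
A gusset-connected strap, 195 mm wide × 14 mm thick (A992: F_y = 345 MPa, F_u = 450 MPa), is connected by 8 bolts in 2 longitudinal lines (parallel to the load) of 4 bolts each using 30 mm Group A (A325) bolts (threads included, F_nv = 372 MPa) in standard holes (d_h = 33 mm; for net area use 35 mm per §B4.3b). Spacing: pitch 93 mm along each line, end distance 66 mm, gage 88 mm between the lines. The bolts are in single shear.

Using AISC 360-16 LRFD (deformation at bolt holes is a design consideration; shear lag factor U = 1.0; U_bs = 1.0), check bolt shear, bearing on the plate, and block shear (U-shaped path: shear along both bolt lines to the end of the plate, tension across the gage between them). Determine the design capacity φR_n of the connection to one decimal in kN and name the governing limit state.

1512.0 kN (block shear governs)

Bolt shear: A_b = π(30)²/4 = 706.86 mm². φR_n = 0.75 × 372 × 706.86 × 8 × 1 = 1577.7 kN.
Bearing (14 mm plate, F_u = 450 MPa): end bolts L_c = 66 − 33/2 = 49.5, R_n = min(1.2×49.5×14×450, 2.4×30×14×450) = 374.22 kN/bolt; interior L_c = 93 − 33 = 60, R_n = 453.6 kN/bolt. φR_n = 0.75 × (2×374.22 + 6×453.6) = 2602.5 kN.
Block shear: shear path 2×[66+3×93] = 2×345 mm, A_gv = 9660, A_nv = 2×(345 − 3.5×35)×14 = 6230 mm²; tension across gage: (88 − 1×35)×14 = 742 mm². R_n = min(0.6×450×6230, 0.6×345×9660) + 1.0×450×742 = min(1682.1, 1999.6) + 333.9 = 2016 kN. φR_n = 0.75 × 2016 = 1512.0 kN.
Governing: min(1577.7, 2602.5, 1512.0) = 1512.0 kN → block shear.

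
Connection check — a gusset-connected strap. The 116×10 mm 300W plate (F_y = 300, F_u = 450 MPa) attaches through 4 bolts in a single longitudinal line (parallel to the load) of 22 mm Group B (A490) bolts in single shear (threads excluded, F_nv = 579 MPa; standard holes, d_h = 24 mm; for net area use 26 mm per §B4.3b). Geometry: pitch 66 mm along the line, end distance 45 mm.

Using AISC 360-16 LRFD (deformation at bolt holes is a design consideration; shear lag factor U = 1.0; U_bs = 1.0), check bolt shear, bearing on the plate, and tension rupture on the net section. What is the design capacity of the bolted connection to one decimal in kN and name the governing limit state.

Bolt shear: A_b = π(22)²/4 = 380.13 mm². φR_n = 0.75 × 579 × 380.13 × 4 × 1 = 660.3 kN.
Bearing (10 mm plate, F_u = 450 MPa): end bolts L_c = 45 − 24/2 = 33, R_n = min(1.2×33×10×450, 2.4×22×10×450) = 178.2 kN/bolt; interior L_c = 66 − 24 = 42, R_n = 226.8 kN/bolt. φR_n = 0.75 × (1×178.2 + 3×226.8) = 644.0 kN.
Tension rupture (net): A_n = (116 − 1×26)×10 = 900 mm² (U = 1.0, A_e = A_n). φR_n = 0.75 × 450 × 900 = 303.8 kN.
Governing: min(660.3, 644.0, 303.8) = 303.8 kN → net-section rupture.

303.8 kN (net-section rupture governs)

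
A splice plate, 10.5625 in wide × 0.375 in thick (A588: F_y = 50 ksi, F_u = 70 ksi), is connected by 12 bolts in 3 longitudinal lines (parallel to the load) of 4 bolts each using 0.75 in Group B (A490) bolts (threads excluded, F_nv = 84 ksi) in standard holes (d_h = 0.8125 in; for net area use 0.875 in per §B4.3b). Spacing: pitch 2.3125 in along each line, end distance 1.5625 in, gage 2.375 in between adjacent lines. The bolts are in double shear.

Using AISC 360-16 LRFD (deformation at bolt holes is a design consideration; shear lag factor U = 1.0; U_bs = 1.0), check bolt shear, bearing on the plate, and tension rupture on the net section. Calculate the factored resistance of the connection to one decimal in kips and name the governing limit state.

156.3 kips (net-section rupture governs)

Bolt shear: A_b = π(0.75)²/4 = 0.44179 in². φR_n = 0.75 × 84 × 0.44179 × 12 × 2 = 668.0 kips.
Bearing (0.375 in plate, F_u = 70 ksi): end bolts L_c = 1.5625 − 0.8125/2 = 1.15625, R_n = min(1.2×1.15625×0.375×70, 2.4×0.75×0.375×70) = 36.422 kips/bolt; interior L_c = 2.3125 − 0.8125 = 1.5, R_n = 47.25 kips/bolt. φR_n = 0.75 × (3×36.422 + 9×47.25) = 400.9 kips.
Tension rupture (net): A_n = (10.5625 − 3×0.875)×0.375 = 2.9766 in² (U = 1.0, A_e = A_n). φR_n = 0.75 × 70 × 2.9766 = 156.3 kips.
Governing: min(668.0, 400.9, 156.3) = 156.3 kips → net-section rupture.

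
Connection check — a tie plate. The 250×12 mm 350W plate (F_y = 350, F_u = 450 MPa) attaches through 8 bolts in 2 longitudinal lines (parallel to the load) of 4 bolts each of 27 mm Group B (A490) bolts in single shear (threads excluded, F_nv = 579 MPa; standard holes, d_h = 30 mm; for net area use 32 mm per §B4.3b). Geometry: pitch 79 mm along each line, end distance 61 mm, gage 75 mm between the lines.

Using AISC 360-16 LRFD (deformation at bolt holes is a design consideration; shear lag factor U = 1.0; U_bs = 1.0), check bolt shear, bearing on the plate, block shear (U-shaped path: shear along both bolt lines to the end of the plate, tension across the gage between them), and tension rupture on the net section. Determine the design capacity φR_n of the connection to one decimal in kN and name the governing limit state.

Bolt shear: A_b = π(27)²/4 = 572.56 mm². φR_n = 0.75 × 579 × 572.56 × 8 × 1 = 1989.1 kN.
Bearing (12 mm plate, F_u = 450 MPa): end bolts L_c = 61 − 30/2 = 46, R_n = min(1.2×46×12×450, 2.4×27×12×450) = 298.08 kN/bolt; interior L_c = 79 − 30 = 49, R_n = 317.52 kN/bolt. φR_n = 0.75 × (2×298.08 + 6×317.52) = 1876.0 kN.
Block shear: shear path 2×[61+3×79] = 2×298 mm, A_gv = 7152, A_nv = 2×(298 − 3.5×32)×12 = 4464 mm²; tension across gage: (75 − 1×32)×12 = 516 mm². R_n = min(0.6×450×4464, 0.6×350×7152) + 1.0×450×516 = min(1205.3, 1501.9) + 232.2 = 1437.5 kN. φR_n = 0.75 × 1437.5 = 1078.1 kN.
Tension rupture (net): A_n = (250 − 2×32)×12 = 2232 mm² (U = 1.0, A_e = A_n). φR_n = 0.75 × 450 × 2232 = 753.3 kN.
Governing: min(1989.1, 1876.0, 1078.1, 753.3) = 753.3 kN → net-section rupture.

753.3 kN (net-section rupture governs)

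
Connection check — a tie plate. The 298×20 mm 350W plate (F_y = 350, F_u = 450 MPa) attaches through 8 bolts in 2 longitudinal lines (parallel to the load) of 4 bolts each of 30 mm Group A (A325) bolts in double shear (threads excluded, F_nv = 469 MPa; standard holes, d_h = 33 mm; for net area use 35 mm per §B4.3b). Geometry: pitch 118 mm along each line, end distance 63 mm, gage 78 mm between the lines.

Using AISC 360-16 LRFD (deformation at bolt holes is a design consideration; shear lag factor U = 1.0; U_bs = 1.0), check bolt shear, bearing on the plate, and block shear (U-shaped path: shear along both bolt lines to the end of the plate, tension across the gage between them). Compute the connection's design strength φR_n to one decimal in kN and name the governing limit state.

Bolt shear: A_b = π(30)²/4 = 706.86 mm². φR_n = 0.75 × 469 × 706.86 × 8 × 2 = 3978.2 kN.
Bearing (20 mm plate, F_u = 450 MPa): end bolts L_c = 63 − 33/2 = 46.5, R_n = min(1.2×46.5×20×450, 2.4×30×20×450) = 502.2 kN/bolt; interior L_c = 118 − 33 = 85, R_n = 648 kN/bolt. φR_n = 0.75 × (2×502.2 + 6×648) = 3669.3 kN.
Block shear: shear path 2×[63+3×118] = 2×417 mm, A_gv = 16680, A_nv = 2×(417 − 3.5×35)×20 = 11780 mm²; tension across gage: (78 − 1×35)×20 = 860 mm². R_n = min(0.6×450×11780, 0.6×350×16680) + 1.0×450×860 = min(3180.6, 3502.8) + 387 = 3567.6 kN. φR_n = 0.75 × 3567.6 = 2675.7 kN.
Governing: min(3978.2, 3669.3, 2675.7) = 2675.7 kN → block shear.

2675.7 kN (block shear governs)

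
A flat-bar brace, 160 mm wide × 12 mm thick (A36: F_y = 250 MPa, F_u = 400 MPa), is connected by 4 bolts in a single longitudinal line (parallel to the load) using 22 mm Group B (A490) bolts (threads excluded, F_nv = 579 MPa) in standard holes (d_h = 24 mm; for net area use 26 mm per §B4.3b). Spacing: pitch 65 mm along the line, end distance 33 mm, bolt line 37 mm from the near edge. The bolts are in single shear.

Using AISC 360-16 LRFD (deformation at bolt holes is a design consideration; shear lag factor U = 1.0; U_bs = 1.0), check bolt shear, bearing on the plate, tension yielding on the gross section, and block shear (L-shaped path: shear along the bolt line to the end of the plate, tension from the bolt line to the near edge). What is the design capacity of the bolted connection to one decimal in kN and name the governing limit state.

382.3 kN (block shear governs)

Bolt shear: A_b = π(22)²/4 = 380.13 mm². φR_n = 0.75 × 579 × 380.13 × 4 × 1 = 660.3 kN.
Bearing (12 mm plate, F_u = 400 MPa): end bolts L_c = 33 − 24/2 = 21, R_n = min(1.2×21×12×400, 2.4×22×12×400) = 120.96 kN/bolt; interior L_c = 65 − 24 = 41, R_n = 236.16 kN/bolt. φR_n = 0.75 × (1×120.96 + 3×236.16) = 622.1 kN.
Tension yield (gross): A_g = 160×12 = 1920 mm². φR_n = 0.90 × 250 × 1920 = 432.0 kN.
Block shear: shear path 1×[33+3×65] = 1×228 mm, A_gv = 2736, A_nv = 1×(228 − 3.5×26)×12 = 1644 mm²; tension to near edge: (37 − 0.5×26)×12 = 288 mm². R_n = min(0.6×400×1644, 0.6×250×2736) + 1.0×400×288 = min(394.56, 410.4) + 115.2 = 509.76 kN. φR_n = 0.75 × 509.76 = 382.3 kN.
Governing: min(660.3, 622.1, 432.0, 382.3) = 382.3 kN → block shear.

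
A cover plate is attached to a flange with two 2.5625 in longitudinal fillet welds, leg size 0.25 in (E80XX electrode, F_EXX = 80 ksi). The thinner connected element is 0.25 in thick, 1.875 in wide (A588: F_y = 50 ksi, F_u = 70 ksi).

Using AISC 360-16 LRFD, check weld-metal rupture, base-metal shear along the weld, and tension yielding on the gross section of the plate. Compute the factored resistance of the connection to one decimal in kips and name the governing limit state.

Weld metal: throat = 0.707×0.25 = 0.17675 in, L = 2×2.5625 = 5.125 in. φR_n = 0.75 × 0.6 × 80 × 0.17675 × 5.125 = 32.6 kips.
Base metal shear (0.25 in plate): yield φR_n = 1.0×0.6×50×0.25×5.125 = 38.4 kips; rupture φR_n = 0.75×0.6×70×0.25×5.125 = 40.4 kips; take 38.4 kips (yield).
Tension yield (gross): A_g = 1.875×0.25 = 0.46875 in². φR_n = 0.90 × 50 × 0.46875 = 21.1 kips.
Governing: min(32.6, 38.4, 21.1) = 21.1 kips → gross-section yield.

21.1 kips (gross-section yield governs)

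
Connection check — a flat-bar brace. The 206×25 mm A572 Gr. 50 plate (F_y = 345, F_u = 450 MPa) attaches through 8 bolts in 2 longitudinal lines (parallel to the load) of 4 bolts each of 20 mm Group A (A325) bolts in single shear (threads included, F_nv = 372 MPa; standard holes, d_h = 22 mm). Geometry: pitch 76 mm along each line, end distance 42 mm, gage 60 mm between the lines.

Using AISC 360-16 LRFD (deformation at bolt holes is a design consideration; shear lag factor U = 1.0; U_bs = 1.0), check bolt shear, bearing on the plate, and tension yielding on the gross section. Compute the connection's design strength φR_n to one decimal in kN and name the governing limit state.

Bolt shear: A_b = π(20)²/4 = 314.16 mm². φR_n = 0.75 × 372 × 314.16 × 8 × 1 = 701.2 kN.
Bearing (25 mm plate, F_u = 450 MPa): end bolts L_c = 42 − 22/2 = 31, R_n = min(1.2×31×25×450, 2.4×20×25×450) = 418.5 kN/bolt; interior L_c = 76 − 22 = 54, R_n = 540 kN/bolt. φR_n = 0.75 × (2×418.5 + 6×540) = 3057.8 kN.
Tension yield (gross): A_g = 206×25 = 5150 mm². φR_n = 0.90 × 345 × 5150 = 1599.1 kN.
Governing: min(701.2, 3057.8, 1599.1) = 701.2 kN → bolt shear.

701.2 kN (bolt shear governs)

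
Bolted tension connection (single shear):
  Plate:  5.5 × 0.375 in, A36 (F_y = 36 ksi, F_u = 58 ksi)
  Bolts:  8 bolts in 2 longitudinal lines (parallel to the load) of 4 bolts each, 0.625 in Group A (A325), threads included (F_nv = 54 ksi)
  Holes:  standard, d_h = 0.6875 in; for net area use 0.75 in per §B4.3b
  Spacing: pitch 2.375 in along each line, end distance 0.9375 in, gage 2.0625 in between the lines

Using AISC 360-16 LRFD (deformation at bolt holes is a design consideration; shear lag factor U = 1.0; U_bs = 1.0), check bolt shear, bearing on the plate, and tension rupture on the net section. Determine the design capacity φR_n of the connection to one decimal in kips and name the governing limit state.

Bolt shear: A_b = π(0.625)²/4 = 0.3068 in². φR_n = 0.75 × 54 × 0.3068 × 8 × 1 = 99.4 kips.
Bearing (0.375 in plate, F_u = 58 ksi): end bolts L_c = 0.9375 − 0.6875/2 = 0.59375, R_n = min(1.2×0.59375×0.375×58, 2.4×0.625×0.375×58) = 15.497 kips/bolt; interior L_c = 2.375 − 0.6875 = 1.6875, R_n = 32.625 kips/bolt. φR_n = 0.75 × (2×15.497 + 6×32.625) = 170.1 kips.
Tension rupture (net): A_n = (5.5 − 2×0.75)×0.375 = 1.5 in² (U = 1.0, A_e = A_n). φR_n = 0.75 × 58 × 1.5 = 65.3 kips.
Governing: min(99.4, 170.1, 65.3) = 65.3 kips → net-section rupture.

65.3 kips (net-section rupture governs)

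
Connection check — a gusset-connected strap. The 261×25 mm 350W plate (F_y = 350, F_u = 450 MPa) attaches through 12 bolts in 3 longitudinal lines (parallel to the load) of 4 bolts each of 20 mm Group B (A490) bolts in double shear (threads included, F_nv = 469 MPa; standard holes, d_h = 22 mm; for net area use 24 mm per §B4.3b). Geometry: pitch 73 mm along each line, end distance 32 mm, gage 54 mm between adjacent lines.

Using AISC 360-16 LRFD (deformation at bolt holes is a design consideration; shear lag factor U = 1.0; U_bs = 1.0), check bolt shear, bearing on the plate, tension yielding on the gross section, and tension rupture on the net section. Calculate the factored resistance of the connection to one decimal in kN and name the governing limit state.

Bolt shear: A_b = π(20)²/4 = 314.16 mm². φR_n = 0.75 × 469 × 314.16 × 12 × 2 = 2652.1 kN.
Bearing (25 mm plate, F_u = 450 MPa): end bolts L_c = 32 − 22/2 = 21, R_n = min(1.2×21×25×450, 2.4×20×25×450) = 283.5 kN/bolt; interior L_c = 73 − 22 = 51, R_n = 540 kN/bolt. φR_n = 0.75 × (3×283.5 + 9×540) = 4282.9 kN.
Tension yield (gross): A_g = 261×25 = 6525 mm². φR_n = 0.90 × 350 × 6525 = 2055.4 kN.
Tension rupture (net): A_n = (261 − 3×24)×25 = 4725 mm² (U = 1.0, A_e = A_n). φR_n = 0.75 × 450 × 4725 = 1594.7 kN.
Governing: min(2652.1, 4282.9, 2055.4, 1594.7) = 1594.7 kN → net-section rupture.

1594.7 kN (net-section rupture governs)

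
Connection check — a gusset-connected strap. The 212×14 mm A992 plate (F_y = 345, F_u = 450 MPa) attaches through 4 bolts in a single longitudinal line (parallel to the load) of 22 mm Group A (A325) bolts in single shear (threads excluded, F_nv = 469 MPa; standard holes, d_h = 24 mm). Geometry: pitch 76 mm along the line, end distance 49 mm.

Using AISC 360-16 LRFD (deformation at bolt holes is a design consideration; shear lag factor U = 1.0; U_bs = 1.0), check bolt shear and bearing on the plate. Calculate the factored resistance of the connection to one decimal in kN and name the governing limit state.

Bolt shear: A_b = π(22)²/4 = 380.13 mm². φR_n = 0.75 × 469 × 380.13 × 4 × 1 = 534.8 kN.
Bearing (14 mm plate, F_u = 450 MPa): end bolts L_c = 49 − 24/2 = 37, R_n = min(1.2×37×14×450, 2.4×22×14×450) = 279.72 kN/bolt; interior L_c = 76 − 24 = 52, R_n = 332.64 kN/bolt. φR_n = 0.75 × (1×279.72 + 3×332.64) = 958.2 kN.
Governing: min(534.8, 958.2) = 534.8 kN → bolt shear.

534.8 kN (bolt shear governs)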